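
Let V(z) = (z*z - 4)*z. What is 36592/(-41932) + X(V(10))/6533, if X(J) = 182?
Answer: -57855978/68485439 ≈ -0.84479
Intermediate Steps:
V(z) = z*(-4 + z²) (V(z) = (z² - 4)*z = (-4 + z²)*z = z*(-4 + z²))
36592/(-41932) + X(V(10))/6533 = 36592/(-41932) + 182/6533 = 36592*(-1/41932) + 182*(1/6533) = -9148/10483 + 182/6533 = -57855978/68485439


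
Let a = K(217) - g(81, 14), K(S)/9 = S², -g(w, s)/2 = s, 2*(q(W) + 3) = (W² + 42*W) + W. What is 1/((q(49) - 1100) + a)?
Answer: 1/424980 ≈ 2.3531e-6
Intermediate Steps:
q(W) = -3 + W²/2 + 43*W/2 (q(W) = -3 + ((W² + 42*W) + W)/2 = -3 + (W² + 43*W)/2 = -3 + (W²/2 + 43*W/2) = -3 + W²/2 + 43*W/2)
g(w, s) = -2*s
K(S) = 9*S²
a = 423829 (a = 9*217² - (-2)*14 = 9*47089 - 1*(-28) = 423801 + 28 = 423829)
1/((q(49) - 1100) + a) = 1/(((-3 + (½)*49² + (43/2)*49) - 1100) + 423829) = 1/(((-3 + (½)*2401 + 2107/2) - 1100) + 423829) = 1/(((-3 + 2401/2 + 2107/2) - 1100) + 423829) = 1/((2251 - 1100) + 423829) = 1/(1151 + 423829) = 1/424980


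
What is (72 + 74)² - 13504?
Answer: 7812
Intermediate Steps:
(72 + 74)² - 13504 = 146² - 13504 = 21316 - 13504 = 7812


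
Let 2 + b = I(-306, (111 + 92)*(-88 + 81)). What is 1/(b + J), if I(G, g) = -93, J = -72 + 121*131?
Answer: 1/15684 ≈ 6.3759e-5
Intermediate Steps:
J = 15779 (J = -72 + 15851 = 15779)
b = -95 (b = -2 - 93 = -95)
1/(b + J) = 1/(-95 + 15779) = 1/15684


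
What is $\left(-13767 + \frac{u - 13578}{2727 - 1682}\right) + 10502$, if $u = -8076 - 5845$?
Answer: $- \frac{3439424}{1045} \approx -3291.3$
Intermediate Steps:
$u = -13921$
$\left(-13767 + \frac{u - 13578}{2727 - 1682}\right) + 10502 = \left(-13767 + \frac{-13921 - 13578}{2727 - 1682}\right) + 10502 = \left(-13767 - \frac{27499}{1045}\right) + 10502 = - \frac{14414014}{1045} + 10502 = - \frac{3439424}{1045}$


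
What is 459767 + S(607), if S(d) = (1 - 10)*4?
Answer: 459731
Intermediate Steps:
S(d) = -36 (S(d) = -9*4 = -36)
459767 + S(607) = 459767 - 36 = 459731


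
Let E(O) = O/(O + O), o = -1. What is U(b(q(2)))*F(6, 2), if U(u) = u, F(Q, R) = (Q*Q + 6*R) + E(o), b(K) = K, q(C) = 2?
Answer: 97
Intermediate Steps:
E(O) = 1/2 (E(O) = O/((2*O)) = (1/(2*O))*O = 1/2)
F(Q, R) = 1/2 + Q**2 + 6*R (F(Q, R) = (Q*Q + 6*R) + 1/2 = (Q**2 + 6*R) + 1/2 = 1/2 + Q**2 + 6*R)
U(b(q(2)))*F(6, 2) = 2*(1/2 + 6**2 + 6*2) = 2*(1/2 + 36 + 12) = 2*(97/2) = 97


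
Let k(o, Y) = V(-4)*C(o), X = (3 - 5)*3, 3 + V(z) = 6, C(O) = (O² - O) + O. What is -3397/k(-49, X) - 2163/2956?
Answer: -25621621/21292068 ≈ -1.2033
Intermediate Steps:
C(O) = O²
V(z) = 3 (V(z) = -3 + 6 = 3)
X = -6 (X = -2*3 = -6)
k(o, Y) = 3*o²
-3397/k(-49, X) - 2163/2956 = -3397/(3*(-49)²) - 2163/2956 = -3397/(3*2401) - 2163*1/2956 = -3397/7203 - 2163/2956 = -25621621/21292068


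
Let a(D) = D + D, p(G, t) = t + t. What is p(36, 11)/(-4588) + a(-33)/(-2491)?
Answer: 124003/5714354 ≈ 0.021700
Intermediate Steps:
p(G, t) = 2*t
a(D) = 2*D
p(36, 11)/(-4588) + a(-33)/(-2491) = (2*11)/(-4588) + (2*(-33))/(-2491) = 22*(-1/4588) - 66*(-1/2491) = -11/2294 + 66/2491 = 124003/5714354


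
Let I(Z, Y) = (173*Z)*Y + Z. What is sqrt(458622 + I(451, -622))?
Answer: I*sqrt(48071233) ≈ 6933.3*I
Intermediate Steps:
I(Z, Y) = Z + 173*Y*Z (I(Z, Y) = 173*Y*Z + Z = Z + 173*Y*Z)
sqrt(458622 + I(451, -622)) = sqrt(458622 + 451*(1 + 173*(-622))) = sqrt(458622 + 451*(1 - 107606)) = sqrt(458622 + 451*(-107605)) = sqrt(458622 - 48529855) = sqrt(-48071233) = I*sqrt(48071233)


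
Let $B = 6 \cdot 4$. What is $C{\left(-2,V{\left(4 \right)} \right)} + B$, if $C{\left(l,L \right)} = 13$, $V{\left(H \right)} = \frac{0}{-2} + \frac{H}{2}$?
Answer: $37$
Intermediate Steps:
$V{\left(H \right)} = \frac{H}{2}$ ($V{\left(H \right)} = 0 \left(- \frac{1}{2}\right) + H \frac{1}{2} = 0 + \frac{H}{2} = \frac{H}{2}$)
$B = 24$
$C{\left(-2,V{\left(4 \right)} \right)} + B = 13 + 24 = 37$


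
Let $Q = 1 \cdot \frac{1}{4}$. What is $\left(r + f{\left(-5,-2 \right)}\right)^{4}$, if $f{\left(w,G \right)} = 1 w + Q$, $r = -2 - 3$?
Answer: $\frac{2313441}{256} \approx 9036.9$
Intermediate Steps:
$r = -5$
$Q = \frac{1}{4}$ ($Q = 1 \cdot \frac{1}{4} = \frac{1}{4} \approx 0.25$)
$f{\left(w,G \right)} = \frac{1}{4} + w$ ($f{\left(w,G \right)} = 1 w + \frac{1}{4} = w + \frac{1}{4} = \frac{1}{4} + w$)
$\left(r + f{\left(-5,-2 \right)}\right)^{4} = \left(-5 + \left(\frac{1}{4} - 5\right)\right)^{4} = \left(-5 - \frac{19}{4}\right)^{4} = \left(- \frac{39}{4}\right)^{4} = \frac{2313441}{256}$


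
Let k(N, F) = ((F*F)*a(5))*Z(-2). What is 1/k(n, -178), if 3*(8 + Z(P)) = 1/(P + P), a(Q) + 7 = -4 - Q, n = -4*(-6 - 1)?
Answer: 3/12293392 ≈ 2.4403e-7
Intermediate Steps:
n = 28 (n = -4*(-7) = 28)
a(Q) = -11 - Q (a(Q) = -7 + (-4 - Q) = -11 - Q)
Z(P) = -8 + 1/(6*P) (Z(P) = -8 + 1/(3*(P + P)) = -8 + 1/(3*((2*P))) = -8 + (1/(2*P))/3 = -8 + 1/(6*P))
k(N, F) = 388*F²/3 (k(N, F) = ((F*F)*(-11 - 1*5))*(-8 + (⅙)/(-2)) = (F²*(-11 - 5))*(-8 + (⅙)*(-½)) = (F²*(-16))*(-8 - 1/12) = -16*F²*(-97/12) = 388*F²/3)
1/k(n, -178) = 1/((388/3)*(-178)²) = 1/((388/3)*31684) = 1/(12293392/3) = 3/12293392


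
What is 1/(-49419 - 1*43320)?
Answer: -1/92739 ≈ -1.0783e-5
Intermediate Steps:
1/(-49419 - 1*43320) = 1/(-49419 - 43320) = 1/(-92739) = -1/92739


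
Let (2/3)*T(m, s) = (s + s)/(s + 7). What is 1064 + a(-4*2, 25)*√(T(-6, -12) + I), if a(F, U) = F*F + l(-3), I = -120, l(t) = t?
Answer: 1064 + 122*I*√705/5 ≈ 1064.0 + 647.87*I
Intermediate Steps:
a(F, U) = -3 + F² (a(F, U) = F*F - 3 = F² - 3 = -3 + F²)
T(m, s) = 3*s/(7 + s) (T(m, s) = 3*((s + s)/(s + 7))/2 = 3*((2*s)/(7 + s))/2 = 3*(2*s/(7 + s))/2 = 3*s/(7 + s))
1064 + a(-4*2, 25)*√(T(-6, -12) + I) = 1064 + (-3 + (-4*2)²)*√(3*(-12)/(7 - 12) - 120) = 1064 + (-3 + (-8)²)*√(3*(-12)/(-5) - 120) = 1064 + (-3 + 64)*√(3*(-12)*(-⅕) - 120) = 1064 + 61*√(36/5 - 120) = 1064 + 61*√(-564/5) = 1064 + 61*(2*I*√705/5) = 1064 + 122*I*√705/5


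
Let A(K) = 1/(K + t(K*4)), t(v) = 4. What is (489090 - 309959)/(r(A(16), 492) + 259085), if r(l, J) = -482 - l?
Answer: 3582620/5172059 ≈ 0.69269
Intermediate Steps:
A(K) = 1/(4 + K) (A(K) = 1/(K + 4) = 1/(4 + K))
(489090 - 309959)/(r(A(16), 492) + 259085) = (489090 - 309959)/((-482 - 1/(4 + 16)) + 259085) = 179131/((-482 - 1/20) + 259085) = 179131/(-9641/20 + 259085) = 179131/(5172059/20) = 179131*(20/5172059) = 3582620/5172059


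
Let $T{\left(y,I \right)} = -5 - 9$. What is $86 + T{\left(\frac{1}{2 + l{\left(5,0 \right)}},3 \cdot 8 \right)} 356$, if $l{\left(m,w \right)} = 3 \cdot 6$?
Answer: $-4898$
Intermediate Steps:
$l{\left(m,w \right)} = 18$
$T{\left(y,I \right)} = -14$
$86 + T{\left(\frac{1}{2 + l{\left(5,0 \right)}},3 \cdot 8 \right)} 356 = 86 - 4984 = -4898$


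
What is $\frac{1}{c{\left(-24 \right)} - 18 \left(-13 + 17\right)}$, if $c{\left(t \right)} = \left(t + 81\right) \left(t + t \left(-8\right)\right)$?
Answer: $\frac{1}{9504} \approx 0.00010522$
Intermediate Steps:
$c{\left(t \right)} = - 7 t \left(81 + t\right)$ ($c{\left(t \right)} = \left(81 + t\right) \left(t - 8 t\right) = \left(81 + t\right) \left(- 7 t\right) = - 7 t \left(81 + t\right)$)
$\frac{1}{c{\left(-24 \right)} - 18 \left(-13 + 17\right)} = \frac{1}{\left(-7\right) \left(-24\right) \left(81 - 24\right) - 18 \left(-13 + 17\right)} = \frac{1}{\left(-7\right) \left(-24\right) 57 - 72} = \frac{1}{9576 - 72} = \frac{1}{9504}$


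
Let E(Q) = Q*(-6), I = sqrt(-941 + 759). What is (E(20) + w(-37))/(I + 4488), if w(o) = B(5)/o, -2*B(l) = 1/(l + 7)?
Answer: -19926533/745266062 + 106559*I*sqrt(182)/17886385488 ≈ -0.026737 + 8.0372e-5*I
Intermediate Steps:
I = I*sqrt(182) (I = sqrt(-182) = I*sqrt(182) ≈ 13.491*I)
B(l) = -1/(2*(7 + l)) (B(l) = -1/(2*(l + 7)) = -1/(2*(7 + l)))
E(Q) = -6*Q
w(o) = -1/(24*o) (w(o) = (-1/(14 + 2*5))/o = (-1/(14 + 10))/o = (-1/24)/o = (-1*1/24)/o = -1/(24*o))
(E(20) + w(-37))/(I + 4488) = (-6*20 - 1/24/(-37))/(I*sqrt(182) + 4488) = (-120 - 1/24*(-1/37))/(4488 + I*sqrt(182)) = (-120 + 1/888)/(4488 + I*sqrt(182)) = -106559/(888*(4488 + I*sqrt(182)))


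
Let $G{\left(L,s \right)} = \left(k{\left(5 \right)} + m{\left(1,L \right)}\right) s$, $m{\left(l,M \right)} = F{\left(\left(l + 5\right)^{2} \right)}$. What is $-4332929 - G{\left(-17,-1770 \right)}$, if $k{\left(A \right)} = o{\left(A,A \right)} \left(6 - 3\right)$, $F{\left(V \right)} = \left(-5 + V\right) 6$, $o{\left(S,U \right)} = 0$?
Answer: $-4003709$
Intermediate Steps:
$F{\left(V \right)} = -30 + 6 V$
$k{\left(A \right)} = 0$ ($k{\left(A \right)} = 0 \left(6 - 3\right) = 0 \cdot 3 = 0$)
$m{\left(l,M \right)} = -30 + 6 \left(5 + l\right)^{2}$ ($m{\left(l,M \right)} = -30 + 6 \left(l + 5\right)^{2} = -30 + 6 \left(5 + l\right)^{2}$)
$G{\left(L,s \right)} = 186 s$ ($G{\left(L,s \right)} = \left(0 - \left(30 - 6 \left(5 + 1\right)^{2}\right)\right) s = \left(0 - \left(30 - 6 \cdot 6^{2}\right)\right) s = \left(0 + \left(-30 + 6 \cdot 36\right)\right) s = \left(0 + \left(-30 + 216\right)\right) s = \left(0 + 186\right) s = 186 s$)
$-4332929 - G{\left(-17,-1770 \right)} = -4332929 - 186 \left(-1770\right) = -4332929 - -329220 = -4332929 + 329220 = -4003709$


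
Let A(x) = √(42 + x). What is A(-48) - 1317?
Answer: -1317 + I*√6 ≈ -1317.0 + 2.4495*I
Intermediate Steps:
A(-48) - 1317 = √(42 - 48) - 1317 = √(-6) - 1317 = I*√6 - 1317 = -1317 + I*√6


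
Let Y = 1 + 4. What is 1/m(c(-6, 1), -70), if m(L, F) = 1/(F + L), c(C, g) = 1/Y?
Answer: -349/5 ≈ -69.800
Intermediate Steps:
Y = 5
c(C, g) = ⅕ (c(C, g) = 1/5 = ⅕)
1/m(c(-6, 1), -70) = 1/(1/(-70 + ⅕)) = 1/(1/(-349/5)) = 1/(-5/349) = -349/5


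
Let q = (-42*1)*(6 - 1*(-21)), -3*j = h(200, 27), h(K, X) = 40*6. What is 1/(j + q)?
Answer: -1/1214 ≈ -0.00082372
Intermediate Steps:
h(K, X) = 240
j = -80 (j = -⅓*240 = -80)
q = -1134 (q = -42*(6 + 21) = -42*27 = -1134)
1/(j + q) = 1/(-80 - 1134) = 1/(-1214) = -1/1214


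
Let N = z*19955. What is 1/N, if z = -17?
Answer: -1/339235 ≈ -2.9478e-6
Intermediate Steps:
N = -339235 (N = -17*19955 = -339235)
1/N = 1/(-339235) = -1/339235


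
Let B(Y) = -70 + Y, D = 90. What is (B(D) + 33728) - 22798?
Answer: 10950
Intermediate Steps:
(B(D) + 33728) - 22798 = ((-70 + 90) + 33728) - 22798 = (20 + 33728) - 22798 = 33748 - 22798 = 10950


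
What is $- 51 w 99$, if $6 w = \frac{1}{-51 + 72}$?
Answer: $- \frac{561}{14} \approx -40.071$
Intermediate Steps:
$w = \frac{1}{126}$ ($w = \frac{1}{6 \left(-51 + 72\right)} = \frac{1}{6 \cdot 21} = \frac{1}{6} \cdot \frac{1}{21} = \frac{1}{126} \approx 0.0079365$)
$- 51 w 99 = \left(-51\right) \frac{1}{126} \cdot 99 = \left(- \frac{17}{42}\right) 99 = - \frac{561}{14}$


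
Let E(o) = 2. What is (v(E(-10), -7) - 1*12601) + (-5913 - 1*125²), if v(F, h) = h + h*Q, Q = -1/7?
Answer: -34145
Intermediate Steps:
Q = -⅐ (Q = -1*⅐ = -⅐ ≈ -0.14286)
v(F, h) = 6*h/7 (v(F, h) = h + h*(-⅐) = h - h/7 = 6*h/7)
(v(E(-10), -7) - 1*12601) + (-5913 - 1*125²) = ((6/7)*(-7) - 1*12601) + (-5913 - 1*125²) = (-6 - 12601) + (-5913 - 1*15625) = -12607 + (-5913 - 15625) = -12607 - 21538 = -34145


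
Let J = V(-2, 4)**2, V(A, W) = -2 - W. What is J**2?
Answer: 1296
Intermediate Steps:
J = 36 (J = (-2 - 1*4)**2 = (-2 - 4)**2 = (-6)**2 = 36)
J**2 = 36**2 = 1296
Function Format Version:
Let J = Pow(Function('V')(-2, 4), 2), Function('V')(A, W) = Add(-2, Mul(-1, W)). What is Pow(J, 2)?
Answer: 1296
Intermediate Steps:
J = 36 (J = Pow(Add(-2, Mul(-1, 4)), 2) = Pow(Add(-2, -4), 2) = Pow(-6, 2) = 36)
Pow(J, 2) = Pow(36, 2) = 1296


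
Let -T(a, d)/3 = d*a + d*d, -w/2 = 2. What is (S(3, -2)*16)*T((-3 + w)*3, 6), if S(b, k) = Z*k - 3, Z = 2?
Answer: -30240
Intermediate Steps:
w = -4 (w = -2*2 = -4)
T(a, d) = -3*d**2 - 3*a*d (T(a, d) = -3*(d*a + d*d) = -3*(a*d + d**2) = -3*(d**2 + a*d) = -3*d**2 - 3*a*d)
S(b, k) = -3 + 2*k (S(b, k) = 2*k - 3 = -3 + 2*k)
(S(3, -2)*16)*T((-3 + w)*3, 6) = ((-3 + 2*(-2))*16)*(-3*6*((-3 - 4)*3 + 6)) = ((-3 - 4)*16)*(-3*6*(-7*3 + 6)) = (-7*16)*(-3*6*(-21 + 6)) = -(-336)*6*(-15) = -112*270 = -30240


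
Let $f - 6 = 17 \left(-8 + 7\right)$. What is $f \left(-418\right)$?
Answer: $4598$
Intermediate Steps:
$f = -11$ ($f = 6 + 17 \left(-8 + 7\right) = 6 + 17 \left(-1\right) = 6 - 17 = -11$)
$f \left(-418\right) = \left(-11\right) \left(-418\right) = 4598$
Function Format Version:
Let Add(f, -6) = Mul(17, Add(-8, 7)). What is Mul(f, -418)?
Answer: 4598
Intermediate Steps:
f = -11 (f = Add(6, Mul(17, Add(-8, 7))) = Add(6, Mul(17, -1)) = Add(6, -17) = -11)
Mul(f, -418) = Mul(-11, -418) = 4598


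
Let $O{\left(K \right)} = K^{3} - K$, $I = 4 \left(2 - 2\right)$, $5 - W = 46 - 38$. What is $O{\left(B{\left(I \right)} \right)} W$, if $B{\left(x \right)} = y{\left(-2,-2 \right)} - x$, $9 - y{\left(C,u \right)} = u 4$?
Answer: $-14688$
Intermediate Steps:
$y{\left(C,u \right)} = 9 - 4 u$ ($y{\left(C,u \right)} = 9 - u 4 = 9 - 4 u$)
$W = -3$ ($W = 5 - \left(46 - 38\right) = 5 - 8 = -3$)
$I = 0$ ($I = 4 \cdot 0 = 0$)
$B{\left(x \right)} = 17 - x$ ($B{\left(x \right)} = \left(9 - -8\right) - x = \left(9 + 8\right) - x = 17 - x$)
$O{\left(B{\left(I \right)} \right)} W = \left(\left(17 - 0\right)^{3} - \left(17 - 0\right)\right) \left(-3\right) = \left(\left(17 + 0\right)^{3} - \left(17 + 0\right)\right) \left(-3\right) = \left(17^{3} - 17\right) \left(-3\right) = \left(4913 - 17\right) \left(-3\right) = 4896 \left(-3\right) = -14688$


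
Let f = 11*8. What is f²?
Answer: 7744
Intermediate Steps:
f = 88
f² = 88² = 7744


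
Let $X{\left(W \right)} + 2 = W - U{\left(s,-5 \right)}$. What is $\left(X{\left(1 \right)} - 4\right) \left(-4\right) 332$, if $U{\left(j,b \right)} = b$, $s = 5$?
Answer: $0$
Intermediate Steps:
$X{\left(W \right)} = 3 + W$ ($X{\left(W \right)} = -2 + \left(W - -5\right) = -2 + \left(W + 5\right) = -2 + \left(5 + W\right) = 3 + W$)
$\left(X{\left(1 \right)} - 4\right) \left(-4\right) 332 = \left(\left(3 + 1\right) - 4\right) \left(-4\right) 332 = \left(4 - 4\right) \left(-4\right) 332 = 0 \left(-4\right) 332 = 0 \cdot 332 = 0$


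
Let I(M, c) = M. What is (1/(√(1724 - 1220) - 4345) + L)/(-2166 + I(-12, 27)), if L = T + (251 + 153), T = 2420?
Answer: -17770979653/13705806246 + √14/6852903123 ≈ -1.2966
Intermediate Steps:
L = 2824 (L = 2420 + (251 + 153) = 2420 + 404 = 2824)
(1/(√(1724 - 1220) - 4345) + L)/(-2166 + I(-12, 27)) = (1/(√(1724 - 1220) - 4345) + 2824)/(-2166 - 12) = (1/(√504 - 4345) + 2824)/(-2178) = (1/(6*√14 - 4345) + 2824)*(-1/2178) = (1/(-4345 + 6*√14) + 2824)*(-1/2178) = (2824 + 1/(-4345 + 6*√14))*(-1/2178) = -1412/1089 - 1/(2178*(-4345 + 6*√14))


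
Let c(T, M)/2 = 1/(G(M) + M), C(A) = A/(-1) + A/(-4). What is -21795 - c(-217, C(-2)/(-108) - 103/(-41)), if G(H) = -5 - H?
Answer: -108973/5 ≈ -21795.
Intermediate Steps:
C(A) = -5*A/4 (C(A) = A*(-1) + A*(-1/4) = -A - A/4 = -5*A/4)
c(T, M) = -2/5 (c(T, M) = 2/((-5 - M) + M) = 2/(-5) = 2*(-1/5) = -2/5)
-21795 - c(-217, C(-2)/(-108) - 103/(-41)) = -21795 - 1*(-2/5) = -21795 + 2/5 = -108973/5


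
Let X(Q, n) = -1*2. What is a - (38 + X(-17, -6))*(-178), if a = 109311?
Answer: 115719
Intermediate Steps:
X(Q, n) = -2
a - (38 + X(-17, -6))*(-178) = 109311 - (38 - 2)*(-178) = 109311 - 36*(-178) = 109311 - 1*(-6408) = 109311 + 6408 = 115719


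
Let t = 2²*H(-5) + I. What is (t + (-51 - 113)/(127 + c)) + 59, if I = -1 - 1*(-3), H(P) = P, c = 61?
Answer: 1886/47 ≈ 40.128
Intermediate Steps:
I = 2 (I = -1 + 3 = 2)
t = -18 (t = 2²*(-5) + 2 = 4*(-5) + 2 = -20 + 2 = -18)
(t + (-51 - 113)/(127 + c)) + 59 = (-18 + (-51 - 113)/(127 + 61)) + 59 = (-18 - 164/188) + 59 = (-18 - 164*1/188) + 59 = (-18 - 41/47) + 59 = -887/47 + 59 = 1886/47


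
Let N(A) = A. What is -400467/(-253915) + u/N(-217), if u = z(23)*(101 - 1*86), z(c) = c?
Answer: -699336/55099555 ≈ -0.012692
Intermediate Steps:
u = 345 (u = 23*(101 - 1*86) = 23*(101 - 86) = 23*15 = 345)
-400467/(-253915) + u/N(-217) = -400467/(-253915) + 345/(-217) = -400467*(-1/253915) + 345*(-1/217) = 400467/253915 - 345/217 = -699336/55099555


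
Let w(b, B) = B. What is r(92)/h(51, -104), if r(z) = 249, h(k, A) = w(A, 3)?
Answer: 83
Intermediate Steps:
h(k, A) = 3
r(92)/h(51, -104) = 249/3 = 249*(1/3) = 83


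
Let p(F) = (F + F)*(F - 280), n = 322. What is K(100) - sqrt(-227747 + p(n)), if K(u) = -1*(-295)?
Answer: 295 - I*sqrt(200699) ≈ 295.0 - 447.99*I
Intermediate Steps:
K(u) = 295
p(F) = 2*F*(-280 + F) (p(F) = (2*F)*(-280 + F) = 2*F*(-280 + F))
K(100) - sqrt(-227747 + p(n)) = 295 - sqrt(-227747 + 2*322*(-280 + 322)) = 295 - sqrt(-227747 + 2*322*42) = 295 - sqrt(-227747 + 27048) = 295 - sqrt(-200699) = 295 - I*sqrt(200699)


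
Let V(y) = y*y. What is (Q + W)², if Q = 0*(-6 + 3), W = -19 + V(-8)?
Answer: 2025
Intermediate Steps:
V(y) = y²
W = 45 (W = -19 + (-8)² = -19 + 64 = 45)
Q = 0 (Q = 0*(-3) = 0)
(Q + W)² = (0 + 45)² = 45² = 2025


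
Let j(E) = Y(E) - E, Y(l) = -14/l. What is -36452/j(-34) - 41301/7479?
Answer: -13272871/12465 ≈ -1064.8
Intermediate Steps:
j(E) = -E - 14/E (j(E) = -14/E - E = -E - 14/E)
-36452/j(-34) - 41301/7479 = -36452/(-1*(-34) - 14/(-34)) - 41301/7479 = -36452/(34 - 14*(-1/34)) - 41301*1/7479 = -36452/(34 + 7/17) - 4589/831 = -36452/585/17 - 4589/831 = -36452*17/585 - 4589/831 = -47668/45 - 4589/831 = -13272871/12465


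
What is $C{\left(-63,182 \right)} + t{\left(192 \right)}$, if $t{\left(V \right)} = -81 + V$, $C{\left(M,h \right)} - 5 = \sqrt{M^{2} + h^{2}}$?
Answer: $116 + 7 \sqrt{757} \approx 308.6$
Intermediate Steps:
$C{\left(M,h \right)} = 5 + \sqrt{M^{2} + h^{2}}$
$C{\left(-63,182 \right)} + t{\left(192 \right)} = \left(5 + \sqrt{\left(-63\right)^{2} + 182^{2}}\right) + \left(-81 + 192\right) = \left(5 + \sqrt{3969 + 33124}\right) + 111 = \left(5 + \sqrt{37093}\right) + 111 = \left(5 + 7 \sqrt{757}\right) + 111 = 116 + 7 \sqrt{757}$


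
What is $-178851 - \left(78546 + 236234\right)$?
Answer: $-493631$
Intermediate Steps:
$-178851 - \left(78546 + 236234\right) = -178851 - 314780 = -493631$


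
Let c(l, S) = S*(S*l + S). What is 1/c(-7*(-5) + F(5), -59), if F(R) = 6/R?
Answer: 5/647466 ≈ 7.7224e-6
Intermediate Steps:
c(l, S) = S*(S + S*l)
1/c(-7*(-5) + F(5), -59) = 1/((-59)**2*(1 + (-7*(-5) + 6/5))) = 1/(3481*(1 + (35 + 6*(1/5)))) = 1/(3481*(1 + (35 + 6/5))) = 1/(3481*(1 + 181/5)) = 1/(3481*(186/5)) = 1/(647466/5) = 5/647466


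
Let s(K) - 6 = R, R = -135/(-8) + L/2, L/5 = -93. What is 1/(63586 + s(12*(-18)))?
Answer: 8/507011 ≈ 1.5779e-5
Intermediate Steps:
L = -465 (L = 5*(-93) = -465)
R = -1725/8 (R = -135/(-8) - 465/2 = -135*(-⅛) - 465*½ = 135/8 - 465/2 = -1725/8 ≈ -215.63)
s(K) = -1677/8 (s(K) = 6 - 1725/8 = -1677/8)
1/(63586 + s(12*(-18))) = 1/(63586 - 1677/8) = 1/(507011/8) = 8/507011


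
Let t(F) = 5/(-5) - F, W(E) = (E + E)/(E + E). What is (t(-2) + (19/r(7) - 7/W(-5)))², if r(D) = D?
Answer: 529/49 ≈ 10.796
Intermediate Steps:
W(E) = 1 (W(E) = (2*E)/((2*E)) = (2*E)*(1/(2*E)) = 1)
t(F) = -1 - F (t(F) = 5*(-⅕) - F = -1 - F)
(t(-2) + (19/r(7) - 7/W(-5)))² = ((-1 - 1*(-2)) + (19/7 - 7/1))² = ((-1 + 2) + (19*(⅐) - 7*1))² = (1 + (19/7 - 7))² = (1 - 30/7)² = (-23/7)² = 529/49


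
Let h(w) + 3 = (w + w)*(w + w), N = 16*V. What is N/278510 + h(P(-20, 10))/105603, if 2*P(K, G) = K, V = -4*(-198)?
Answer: 724384843/14705745765 ≈ 0.049259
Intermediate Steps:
V = 792
N = 12672 (N = 16*792 = 12672)
P(K, G) = K/2
h(w) = -3 + 4*w² (h(w) = -3 + (w + w)*(w + w) = -3 + (2*w)*(2*w) = -3 + 4*w²)
N/278510 + h(P(-20, 10))/105603 = 12672/278510 + (-3 + 4*((½)*(-20))²)/105603 = 12672*(1/278510) + (-3 + 4*(-10)²)*(1/105603) = 6336/139255 + (-3 + 4*100)*(1/105603) = 6336/139255 + (-3 + 400)*(1/105603) = 6336/139255 + 397*(1/105603) = 6336/139255 + 397/105603 = 724384843/14705745765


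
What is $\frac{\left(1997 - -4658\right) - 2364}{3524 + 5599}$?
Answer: $\frac{4291}{9123} \approx 0.47035$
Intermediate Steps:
$\frac{\left(1997 - -4658\right) - 2364}{3524 + 5599} = \frac{\left(1997 + 4658\right) + \left(-3800 + 1436\right)}{9123} = \left(6655 - 2364\right) \frac{1}{9123} = 4291 \cdot \frac{1}{9123} = \frac{4291}{9123}$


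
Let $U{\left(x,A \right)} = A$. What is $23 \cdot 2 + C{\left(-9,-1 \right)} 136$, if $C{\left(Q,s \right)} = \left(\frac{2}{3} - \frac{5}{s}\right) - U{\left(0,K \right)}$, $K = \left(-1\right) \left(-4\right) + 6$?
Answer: $- \frac{1630}{3} \approx -543.33$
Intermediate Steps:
$K = 10$ ($K = 4 + 6 = 10$)
$C{\left(Q,s \right)} = - \frac{28}{3} - \frac{5}{s}$ ($C{\left(Q,s \right)} = \left(\frac{2}{3} - \frac{5}{s}\right) - 10 = - \frac{28}{3} - \frac{5}{s}$)
$23 \cdot 2 + C{\left(-9,-1 \right)} 136 = 23 \cdot 2 + \left(- \frac{28}{3} - \frac{5}{-1}\right) 136 = 46 + \left(- \frac{28}{3} - -5\right) 136 = 46 + \left(- \frac{28}{3} + 5\right) 136 = 46 - \frac{1768}{3} = - \frac{1630}{3}$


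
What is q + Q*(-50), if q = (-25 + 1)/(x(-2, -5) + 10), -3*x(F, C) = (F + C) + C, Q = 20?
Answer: -7012/7 ≈ -1001.7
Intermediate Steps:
x(F, C) = -2*C/3 - F/3 (x(F, C) = -((F + C) + C)/3 = -((C + F) + C)/3 = -(F + 2*C)/3 = -2*C/3 - F/3)
q = -12/7 (q = (-25 + 1)/((-⅔*(-5) - ⅓*(-2)) + 10) = -24/((10/3 + ⅔) + 10) = -24/(4 + 10) = -24/14 = -24*1/14 = -12/7 ≈ -1.7143)
q + Q*(-50) = -12/7 + 20*(-50) = -12/7 - 1000 = -7012/7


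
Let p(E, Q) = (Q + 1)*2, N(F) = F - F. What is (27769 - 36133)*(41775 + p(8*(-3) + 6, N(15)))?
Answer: -349422828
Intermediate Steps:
N(F) = 0
p(E, Q) = 2 + 2*Q (p(E, Q) = (1 + Q)*2 = 2 + 2*Q)
(27769 - 36133)*(41775 + p(8*(-3) + 6, N(15))) = (27769 - 36133)*(41775 + (2 + 2*0)) = -8364*(41775 + (2 + 0)) = -8364*(41775 + 2) = -8364*41777 = -349422828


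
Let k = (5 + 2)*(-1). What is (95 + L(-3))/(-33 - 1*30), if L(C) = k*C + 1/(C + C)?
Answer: -695/378 ≈ -1.8386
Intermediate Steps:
k = -7 (k = 7*(-1) = -7)
L(C) = 1/(2*C) - 7*C (L(C) = -7*C + 1/(C + C) = -7*C + 1/(2*C) = 1/(2*C) - 7*C)
(95 + L(-3))/(-33 - 1*30) = (95 + ((1/2)/(-3) - 7*(-3)))/(-33 - 1*30) = (95 + ((1/2)*(-1/3) + 21))/(-33 - 30) = (95 + (-1/6 + 21))/(-63) = (95 + 125/6)*(-1/63) = (695/6)*(-1/63) = -695/378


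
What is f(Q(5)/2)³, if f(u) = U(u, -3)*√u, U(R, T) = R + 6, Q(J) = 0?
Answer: 0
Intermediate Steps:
U(R, T) = 6 + R
f(u) = √u*(6 + u) (f(u) = (6 + u)*√u = √u*(6 + u))
f(Q(5)/2)³ = (√(0/2)*(6 + 0/2))³ = (√(0*(½))*(6 + 0*(½)))³ = (√0*(6 + 0))³ = (0*6)³ = 0³ = 0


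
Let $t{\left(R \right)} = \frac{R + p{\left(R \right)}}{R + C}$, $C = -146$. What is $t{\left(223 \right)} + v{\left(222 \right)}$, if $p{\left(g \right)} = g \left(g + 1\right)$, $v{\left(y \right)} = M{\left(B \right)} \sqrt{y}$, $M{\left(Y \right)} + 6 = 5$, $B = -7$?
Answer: $\frac{50175}{77} - \sqrt{222} \approx 636.72$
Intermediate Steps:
$M{\left(Y \right)} = -1$ ($M{\left(Y \right)} = -6 + 5 = -1$)
$v{\left(y \right)} = - \sqrt{y}$
$p{\left(g \right)} = g \left(1 + g\right)$
$t{\left(R \right)} = \frac{R + R \left(1 + R\right)}{-146 + R}$ ($t{\left(R \right)} = \frac{R + R \left(1 + R\right)}{R - 146} = \frac{R + R \left(1 + R\right)}{-146 + R}$)
$t{\left(223 \right)} + v{\left(222 \right)} = \frac{223 \left(2 + 223\right)}{-146 + 223} - \sqrt{222} = 223 \cdot \frac{1}{77} \cdot 225 - \sqrt{222} = \frac{50175}{77} - \sqrt{222}$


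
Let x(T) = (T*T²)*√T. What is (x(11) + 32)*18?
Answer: 576 + 23958*√11 ≈ 80036.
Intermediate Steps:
x(T) = T^(7/2) (x(T) = T³*√T = T^(7/2))
(x(11) + 32)*18 = (11^(7/2) + 32)*18 = (1331*√11 + 32)*18 = (32 + 1331*√11)*18 = 576 + 23958*√11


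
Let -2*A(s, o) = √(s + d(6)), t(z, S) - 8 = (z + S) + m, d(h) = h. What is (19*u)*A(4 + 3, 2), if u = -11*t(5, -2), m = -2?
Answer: 1881*√13/2 ≈ 3391.0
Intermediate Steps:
t(z, S) = 6 + S + z (t(z, S) = 8 + ((z + S) - 2) = 8 + ((S + z) - 2) = 8 + (-2 + S + z) = 6 + S + z)
A(s, o) = -√(6 + s)/2 (A(s, o) = -√(s + 6)/2 = -√(6 + s)/2)
u = -99 (u = -11*(6 - 2 + 5) = -11*9 = -99)
(19*u)*A(4 + 3, 2) = (19*(-99))*(-√(6 + (4 + 3))/2) = -(-1881)*√(6 + 7)/2 = -(-1881)*√13/2 = 1881*√13/2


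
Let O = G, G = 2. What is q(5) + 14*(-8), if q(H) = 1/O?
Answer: -223/2 ≈ -111.50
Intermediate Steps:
O = 2
q(H) = ½ (q(H) = 1/2 = ½)
q(5) + 14*(-8) = ½ + 14*(-8) = ½ - 112 = -223/2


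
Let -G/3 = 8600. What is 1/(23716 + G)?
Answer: -1/2084 ≈ -0.00047985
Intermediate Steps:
G = -25800 (G = -3*8600 = -25800)
1/(23716 + G) = 1/(23716 - 25800) = 1/(-2084) = -1/2084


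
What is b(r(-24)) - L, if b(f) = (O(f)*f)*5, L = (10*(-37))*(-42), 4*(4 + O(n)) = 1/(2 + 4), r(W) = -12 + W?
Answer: -29655/2 ≈ -14828.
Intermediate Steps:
O(n) = -95/24 (O(n) = -4 + 1/(4*(2 + 4)) = -4 + (¼)/6 = -4 + (¼)*(⅙) = -4 + 1/24 = -95/24)
L = 15540 (L = -370*(-42) = 15540)
b(f) = -475*f/24 (b(f) = -95*f/24*5 = -475*f/24)
b(r(-24)) - L = -475*(-12 - 24)/24 - 1*15540 = -475/24*(-36) - 15540 = 1425/2 - 15540 = -29655/2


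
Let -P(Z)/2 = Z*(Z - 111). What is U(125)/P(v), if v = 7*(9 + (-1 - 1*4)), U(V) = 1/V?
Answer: 1/581000 ≈ 1.7212e-6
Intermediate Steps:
v = 28 (v = 7*(9 + (-1 - 4)) = 7*(9 - 5) = 7*4 = 28)
P(Z) = -2*Z*(-111 + Z) (P(Z) = -2*Z*(Z - 111) = -2*Z*(-111 + Z))
U(125)/P(v) = 1/(125*((2*28*(111 - 1*28)))) = 1/(125*((2*28*(111 - 28)))) = 1/(125*((2*28*83))) = (1/125)/4648 = (1/125)*(1/4648) = 1/581000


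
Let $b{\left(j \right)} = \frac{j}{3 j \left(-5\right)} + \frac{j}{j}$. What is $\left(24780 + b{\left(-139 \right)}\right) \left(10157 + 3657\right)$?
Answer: $\frac{5134857196}{15} \approx 3.4232 \cdot 10^{8}$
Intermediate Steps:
$b{\left(j \right)} = \frac{14}{15}$ ($b{\left(j \right)} = \frac{j}{\left(-15\right) j} + 1 = j \left(- \frac{1}{15 j}\right) + 1 = - \frac{1}{15} + 1 = \frac{14}{15}$)
$\left(24780 + b{\left(-139 \right)}\right) \left(10157 + 3657\right) = \left(24780 + \frac{14}{15}\right) \left(10157 + 3657\right) = \frac{371714}{15} \cdot 13814 = \frac{5134857196}{15}$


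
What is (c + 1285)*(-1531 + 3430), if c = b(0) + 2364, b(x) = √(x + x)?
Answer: 6929451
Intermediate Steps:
b(x) = √2*√x (b(x) = √(2*x) = √2*√x)
c = 2364 (c = √2*√0 + 2364 = √2*0 + 2364 = 0 + 2364 = 2364)
(c + 1285)*(-1531 + 3430) = (2364 + 1285)*(-1531 + 3430) = 3649*1899 = 6929451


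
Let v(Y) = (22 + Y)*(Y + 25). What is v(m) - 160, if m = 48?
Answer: 4950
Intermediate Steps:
v(Y) = (22 + Y)*(25 + Y)
v(m) - 160 = (550 + 48² + 47*48) - 160 = (550 + 2304 + 2256) - 160 = 5110 - 160 = 4950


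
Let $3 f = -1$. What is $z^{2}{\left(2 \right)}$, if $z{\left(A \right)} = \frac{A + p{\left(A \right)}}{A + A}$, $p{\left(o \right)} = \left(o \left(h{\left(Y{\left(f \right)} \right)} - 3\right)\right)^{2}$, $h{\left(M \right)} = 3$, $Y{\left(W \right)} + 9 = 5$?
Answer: $\frac{1}{4} \approx 0.25$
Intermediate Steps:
$f = - \frac{1}{3}$ ($f = \frac{1}{3} \left(-1\right) = - \frac{1}{3} \approx -0.33333$)
$Y{\left(W \right)} = -4$ ($Y{\left(W \right)} = -9 + 5 = -4$)
$p{\left(o \right)} = 0$ ($p{\left(o \right)} = \left(o \left(3 - 3\right)\right)^{2} = \left(o 0\right)^{2} = 0^{2} = 0$)
$z{\left(A \right)} = \frac{1}{2}$ ($z{\left(A \right)} = \frac{A + 0}{A + A} = \frac{A}{2 A} = A \frac{1}{2 A} = \frac{1}{2}$)
$z^{2}{\left(2 \right)} = \left(\frac{1}{2}\right)^{2} = \frac{1}{4}$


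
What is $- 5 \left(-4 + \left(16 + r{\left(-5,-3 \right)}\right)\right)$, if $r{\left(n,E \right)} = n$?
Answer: $-35$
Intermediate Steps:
$- 5 \left(-4 + \left(16 + r{\left(-5,-3 \right)}\right)\right) = - 5 \left(-4 + \left(16 - 5\right)\right) = - 5 \left(-4 + 11\right) = \left(-5\right) 7 = -35$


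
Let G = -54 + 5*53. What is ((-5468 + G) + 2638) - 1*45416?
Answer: -48035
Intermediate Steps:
G = 211 (G = -54 + 265 = 211)
((-5468 + G) + 2638) - 1*45416 = ((-5468 + 211) + 2638) - 1*45416 = (-5257 + 2638) - 45416 = -2619 - 45416 = -48035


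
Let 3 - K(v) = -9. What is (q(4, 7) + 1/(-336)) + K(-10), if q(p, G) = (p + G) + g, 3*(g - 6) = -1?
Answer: 9631/336 ≈ 28.664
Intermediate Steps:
g = 17/3 (g = 6 + (⅓)*(-1) = 6 - ⅓ = 17/3 ≈ 5.6667)
K(v) = 12 (K(v) = 3 - 1*(-9) = 3 + 9 = 12)
q(p, G) = 17/3 + G + p (q(p, G) = (p + G) + 17/3 = (G + p) + 17/3 = 17/3 + G + p)
(q(4, 7) + 1/(-336)) + K(-10) = ((17/3 + 7 + 4) + 1/(-336)) + 12 = (50/3 - 1/336) + 12 = 5599/336 + 12 = 9631/336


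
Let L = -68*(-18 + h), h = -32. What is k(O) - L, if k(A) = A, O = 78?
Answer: -3322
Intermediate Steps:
L = 3400 (L = -68*(-18 - 32) = -68*(-50) = 3400)
k(O) - L = 78 - 1*3400 = 78 - 3400 = -3322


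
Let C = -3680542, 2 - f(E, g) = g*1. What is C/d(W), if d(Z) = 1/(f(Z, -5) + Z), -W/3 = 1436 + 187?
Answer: 17894795204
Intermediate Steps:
f(E, g) = 2 - g
W = -4869 (W = -3*(1436 + 187) = -3*1623 = -4869)
d(Z) = 1/(7 + Z) (d(Z) = 1/((2 - 1*(-5)) + Z) = 1/((2 + 5) + Z) = 1/(7 + Z))
C/d(W) = -3680542/(1/(7 - 4869)) = -3680542/(1/(-4862)) = -3680542/(-1/4862) = -3680542*(-4862) = 17894795204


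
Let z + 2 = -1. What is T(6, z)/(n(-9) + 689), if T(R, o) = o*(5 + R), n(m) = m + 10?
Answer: -11/230 ≈ -0.047826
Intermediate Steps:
z = -3 (z = -2 - 1 = -3)
n(m) = 10 + m
T(6, z)/(n(-9) + 689) = (-3*(5 + 6))/((10 - 9) + 689) = (-3*11)/(1 + 689) = -33/690 = -33*1/690 = -11/230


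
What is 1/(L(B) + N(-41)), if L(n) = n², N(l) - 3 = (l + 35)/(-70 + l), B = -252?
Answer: 37/2349761 ≈ 1.5746e-5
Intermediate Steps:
N(l) = 3 + (35 + l)/(-70 + l) (N(l) = 3 + (l + 35)/(-70 + l) = 3 + (35 + l)/(-70 + l))
1/(L(B) + N(-41)) = 1/((-252)² + (-175 + 4*(-41))/(-70 - 41)) = 1/(63504 + (-175 - 164)/(-111)) = 1/(63504 - 1/111*(-339)) = 1/(63504 + 113/37) = 1/(2349761/37) = 37/2349761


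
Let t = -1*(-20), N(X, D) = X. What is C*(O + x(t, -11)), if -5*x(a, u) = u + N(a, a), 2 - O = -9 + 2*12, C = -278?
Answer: 20572/5 ≈ 4114.4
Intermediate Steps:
t = 20
O = -13 (O = 2 - (-9 + 2*12) = 2 - (-9 + 24) = 2 - 1*15 = 2 - 15 = -13)
x(a, u) = -a/5 - u/5 (x(a, u) = -(u + a)/5 = -(a + u)/5 = -a/5 - u/5)
C*(O + x(t, -11)) = -278*(-13 + (-1/5*20 - 1/5*(-11))) = -278*(-13 + (-4 + 11/5)) = -278*(-13 - 9/5) = -278*(-74/5) = 20572/5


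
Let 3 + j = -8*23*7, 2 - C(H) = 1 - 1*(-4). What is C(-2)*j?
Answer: 3873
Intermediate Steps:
C(H) = -3 (C(H) = 2 - (1 - 1*(-4)) = 2 - (1 + 4) = 2 - 1*5 = 2 - 5 = -3)
j = -1291 (j = -3 - 8*23*7 = -3 - 184*7 = -3 - 1288 = -1291)
C(-2)*j = -3*(-1291) = 3873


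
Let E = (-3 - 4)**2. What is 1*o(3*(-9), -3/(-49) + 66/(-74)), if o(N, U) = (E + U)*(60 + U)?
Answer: 9368345694/3286969 ≈ 2850.1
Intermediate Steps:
E = 49 (E = (-7)**2 = 49)
o(N, U) = (49 + U)*(60 + U)
1*o(3*(-9), -3/(-49) + 66/(-74)) = 1*(2940 + (-3/(-49) + 66/(-74))**2 + 109*(-3/(-49) + 66/(-74))) = 1*(2940 + (-3*(-1/49) + 66*(-1/74))**2 + 109*(-3*(-1/49) + 66*(-1/74))) = 1*(2940 + (3/49 - 33/37)**2 + 109*(3/49 - 33/37)) = 1*(2940 + (-1506/1813)**2 + 109*(-1506/1813)) = 1*(2940 + 2268036/3286969 - 164154/1813) = 1*(9368345694/3286969) = 9368345694/3286969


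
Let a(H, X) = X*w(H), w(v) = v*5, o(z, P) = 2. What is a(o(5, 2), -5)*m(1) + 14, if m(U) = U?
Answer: -36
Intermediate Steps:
w(v) = 5*v
a(H, X) = 5*H*X (a(H, X) = X*(5*H) = 5*H*X)
a(o(5, 2), -5)*m(1) + 14 = (5*2*(-5))*1 + 14 = -50*1 + 14 = -50 + 14 = -36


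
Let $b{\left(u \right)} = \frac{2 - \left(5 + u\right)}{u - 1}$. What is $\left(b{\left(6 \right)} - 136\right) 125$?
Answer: $-17225$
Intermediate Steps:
$b{\left(u \right)} = \frac{-3 - u}{-1 + u}$
$\left(b{\left(6 \right)} - 136\right) 125 = \left(\frac{-3 - 6}{-1 + 6} - 136\right) 125 = \left(\frac{-3 - 6}{5} - 136\right) 125 = \left(\frac{1}{5} \left(-9\right) - 136\right) 125 = \left(- \frac{9}{5} - 136\right) 125 = \left(- \frac{689}{5}\right) 125 = -17225$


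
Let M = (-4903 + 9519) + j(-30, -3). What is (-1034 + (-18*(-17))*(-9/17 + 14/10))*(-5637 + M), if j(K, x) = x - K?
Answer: 3814972/5 ≈ 7.6299e+5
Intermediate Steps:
M = 4643 (M = (-4903 + 9519) + (-3 - 1*(-30)) = 4616 + (-3 + 30) = 4616 + 27 = 4643)
(-1034 + (-18*(-17))*(-9/17 + 14/10))*(-5637 + M) = (-1034 + (-18*(-17))*(-9/17 + 14/10))*(-5637 + 4643) = (-1034 + 306*(-9*1/17 + 14*(⅒)))*(-994) = (-1034 + 306*(-9/17 + 7/5))*(-994) = (-1034 + 306*(74/85))*(-994) = (-1034 + 1332/5)*(-994) = -3838/5*(-994) = 3814972/5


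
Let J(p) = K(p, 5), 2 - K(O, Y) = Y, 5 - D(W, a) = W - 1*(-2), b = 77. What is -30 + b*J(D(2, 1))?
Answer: -261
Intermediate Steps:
D(W, a) = 3 - W (D(W, a) = 5 - (W - 1*(-2)) = 5 - (W + 2) = 5 - (2 + W) = 5 + (-2 - W) = 3 - W)
K(O, Y) = 2 - Y
J(p) = -3 (J(p) = 2 - 1*5 = 2 - 5 = -3)
-30 + b*J(D(2, 1)) = -30 + 77*(-3) = -30 - 231 = -261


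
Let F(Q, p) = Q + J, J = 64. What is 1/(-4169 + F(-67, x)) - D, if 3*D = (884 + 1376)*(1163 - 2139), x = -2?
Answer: 9202430717/12516 ≈ 7.3525e+5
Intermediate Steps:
F(Q, p) = 64 + Q (F(Q, p) = Q + 64 = 64 + Q)
D = -2205760/3 (D = ((884 + 1376)*(1163 - 2139))/3 = (2260*(-976))/3 = (⅓)*(-2205760) = -2205760/3 ≈ -7.3525e+5)
1/(-4169 + F(-67, x)) - D = 1/(-4169 + (64 - 67)) - 1*(-2205760/3) = 1/(-4169 - 3) + 2205760/3 = 1/(-4172) + 2205760/3 = -1/4172 + 2205760/3 = 9202430717/12516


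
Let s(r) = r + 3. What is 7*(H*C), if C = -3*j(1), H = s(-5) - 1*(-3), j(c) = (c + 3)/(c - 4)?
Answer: 28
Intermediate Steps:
s(r) = 3 + r
j(c) = (3 + c)/(-4 + c)
H = 1 (H = (3 - 5) - 1*(-3) = -2 + 3 = 1)
C = 4 (C = -3*(3 + 1)/(-4 + 1) = -3*4/(-3) = -(-1)*4 = -3*(-4/3) = 4)
7*(H*C) = 7*(1*4) = 7*4 = 28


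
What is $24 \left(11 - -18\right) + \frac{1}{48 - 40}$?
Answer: $\frac{5569}{8} \approx 696.13$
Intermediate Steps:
$24 \left(11 - -18\right) + \frac{1}{48 - 40} = 24 \left(11 + 18\right) + \frac{1}{8} = 24 \cdot 29 + \frac{1}{8} = 696 + \frac{1}{8} = \frac{5569}{8}$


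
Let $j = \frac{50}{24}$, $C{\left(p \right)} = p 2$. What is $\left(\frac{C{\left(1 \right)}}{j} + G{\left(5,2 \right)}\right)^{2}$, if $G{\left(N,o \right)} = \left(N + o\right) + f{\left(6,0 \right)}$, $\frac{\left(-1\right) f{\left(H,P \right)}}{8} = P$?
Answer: $\frac{39601}{625} \approx 63.362$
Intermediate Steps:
$f{\left(H,P \right)} = - 8 P$
$G{\left(N,o \right)} = N + o$ ($G{\left(N,o \right)} = \left(N + o\right) - 0 = \left(N + o\right) + 0 = N + o$)
$C{\left(p \right)} = 2 p$
$j = \frac{25}{12}$ ($j = 50 \cdot \frac{1}{24} = \frac{25}{12} \approx 2.0833$)
$\left(\frac{C{\left(1 \right)}}{j} + G{\left(5,2 \right)}\right)^{2} = \left(\frac{2 \cdot 1}{\frac{25}{12}} + \left(5 + 2\right)\right)^{2} = \left(2 \cdot \frac{12}{25} + 7\right)^{2} = \left(\frac{24}{25} + 7\right)^{2} = \left(\frac{199}{25}\right)^{2} = \frac{39601}{625}$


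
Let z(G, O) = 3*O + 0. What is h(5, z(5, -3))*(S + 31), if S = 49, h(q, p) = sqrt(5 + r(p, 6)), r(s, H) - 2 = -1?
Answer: 80*sqrt(6) ≈ 195.96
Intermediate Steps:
r(s, H) = 1 (r(s, H) = 2 - 1 = 1)
z(G, O) = 3*O
h(q, p) = sqrt(6) (h(q, p) = sqrt(5 + 1) = sqrt(6))
h(5, z(5, -3))*(S + 31) = sqrt(6)*(49 + 31) = sqrt(6)*80 = 80*sqrt(6)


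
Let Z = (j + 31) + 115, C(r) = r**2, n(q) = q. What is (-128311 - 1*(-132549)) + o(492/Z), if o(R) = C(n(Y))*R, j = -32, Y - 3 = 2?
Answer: 82572/19 ≈ 4345.9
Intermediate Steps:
Y = 5 (Y = 3 + 2 = 5)
Z = 114 (Z = (-32 + 31) + 115 = -1 + 115 = 114)
o(R) = 25*R (o(R) = 5**2*R = 25*R)
(-128311 - 1*(-132549)) + o(492/Z) = (-128311 - 1*(-132549)) + 25*(492/114) = (-128311 + 132549) + 25*(492*(1/114)) = 4238 + 25*(82/19) = 4238 + 2050/19 = 82572/19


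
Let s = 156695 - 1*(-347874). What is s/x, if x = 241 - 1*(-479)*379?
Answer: 504569/181782 ≈ 2.7757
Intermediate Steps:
s = 504569 (s = 156695 + 347874 = 504569)
x = 181782 (x = 241 + 479*379 = 241 + 181541 = 181782)
s/x = 504569/181782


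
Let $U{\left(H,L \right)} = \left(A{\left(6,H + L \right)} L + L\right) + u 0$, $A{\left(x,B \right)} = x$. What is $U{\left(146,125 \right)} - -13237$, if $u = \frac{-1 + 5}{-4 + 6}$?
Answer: $14112$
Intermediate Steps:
$u = 2$ ($u = \frac{4}{2} = 4 \cdot \frac{1}{2} = 2$)
$U{\left(H,L \right)} = 7 L$ ($U{\left(H,L \right)} = \left(6 L + L\right) + 2 \cdot 0 = 7 L + 0 = 7 L$)
$U{\left(146,125 \right)} - -13237 = 7 \cdot 125 - -13237 = 875 + 13237 = 14112$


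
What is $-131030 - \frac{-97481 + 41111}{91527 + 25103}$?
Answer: $- \frac{1528197253}{11663} \approx -1.3103 \cdot 10^{5}$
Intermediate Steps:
$-131030 - \frac{-97481 + 41111}{91527 + 25103} = -131030 - - \frac{56370}{116630} = -131030 - \left(-56370\right) \frac{1}{116630} = -131030 - - \frac{5637}{11663} = -131030 + \frac{5637}{11663} = - \frac{1528197253}{11663}$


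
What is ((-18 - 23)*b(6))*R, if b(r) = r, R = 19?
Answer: -4674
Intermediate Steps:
((-18 - 23)*b(6))*R = ((-18 - 23)*6)*19 = -41*6*19 = -246*19 = -4674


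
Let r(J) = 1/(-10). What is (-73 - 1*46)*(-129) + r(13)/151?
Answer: 23180009/1510 ≈ 15351.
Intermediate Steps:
r(J) = -⅒
(-73 - 1*46)*(-129) + r(13)/151 = (-73 - 1*46)*(-129) - ⅒/151 = (-73 - 46)*(-129) - ⅒*1/151 = -119*(-129) - 1/1510 = 15351 - 1/1510 = 23180009/1510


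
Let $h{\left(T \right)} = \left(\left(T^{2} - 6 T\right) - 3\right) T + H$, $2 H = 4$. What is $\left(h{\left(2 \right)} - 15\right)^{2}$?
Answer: $1225$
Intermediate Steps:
$H = 2$ ($H = \frac{1}{2} \cdot 4 = 2$)
$h{\left(T \right)} = 2 + T \left(-3 + T^{2} - 6 T\right)$ ($h{\left(T \right)} = \left(\left(T^{2} - 6 T\right) - 3\right) T + 2 = \left(-3 + T^{2} - 6 T\right) T + 2 = T \left(-3 + T^{2} - 6 T\right) + 2 = 2 + T \left(-3 + T^{2} - 6 T\right)$)
$\left(h{\left(2 \right)} - 15\right)^{2} = \left(\left(2 + 2^{3} - 6 \cdot 2^{2} - 6\right) - 15\right)^{2} = \left(\left(2 + 8 - 24 - 6\right) - 15\right)^{2} = \left(-20 - 15\right)^{2} = \left(-35\right)^{2} = 1225$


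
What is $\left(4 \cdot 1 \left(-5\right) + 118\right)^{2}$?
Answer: $9604$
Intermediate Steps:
$\left(4 \cdot 1 \left(-5\right) + 118\right)^{2} = \left(4 \left(-5\right) + 118\right)^{2} = \left(-20 + 118\right)^{2} = 98^{2} = 9604$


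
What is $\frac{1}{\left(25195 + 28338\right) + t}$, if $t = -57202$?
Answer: $- \frac{1}{3669} \approx -0.00027255$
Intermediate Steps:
$\frac{1}{\left(25195 + 28338\right) + t} = \frac{1}{\left(25195 + 28338\right) - 57202} = \frac{1}{53533 - 57202} = \frac{1}{-3669} = - \frac{1}{3669}$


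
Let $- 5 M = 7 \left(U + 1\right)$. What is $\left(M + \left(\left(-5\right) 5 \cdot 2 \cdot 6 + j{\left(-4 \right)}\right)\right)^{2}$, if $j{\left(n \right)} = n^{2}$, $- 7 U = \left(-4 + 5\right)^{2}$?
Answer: $\frac{2033476}{25} \approx 81339.0$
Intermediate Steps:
$U = - \frac{1}{7}$ ($U = - \frac{\left(-4 + 5\right)^{2}}{7} = - \frac{1^{2}}{7} = \left(- \frac{1}{7}\right) 1 = - \frac{1}{7} \approx -0.14286$)
$M = - \frac{6}{5}$ ($M = - \frac{7 \left(- \frac{1}{7} + 1\right)}{5} = - \frac{7 \cdot \frac{6}{7}}{5} = \left(- \frac{1}{5}\right) 6 = - \frac{6}{5} \approx -1.2$)
$\left(M + \left(\left(-5\right) 5 \cdot 2 \cdot 6 + j{\left(-4 \right)}\right)\right)^{2} = \left(- \frac{6}{5} + \left(\left(-5\right) 5 \cdot 2 \cdot 6 + \left(-4\right)^{2}\right)\right)^{2} = \left(- \frac{6}{5} + \left(\left(-25\right) 2 \cdot 6 + 16\right)\right)^{2} = \left(- \frac{6}{5} + \left(\left(-50\right) 6 + 16\right)\right)^{2} = \left(- \frac{6}{5} + \left(-300 + 16\right)\right)^{2} = \left(- \frac{6}{5} - 284\right)^{2} = \left(- \frac{1426}{5}\right)^{2} = \frac{2033476}{25}$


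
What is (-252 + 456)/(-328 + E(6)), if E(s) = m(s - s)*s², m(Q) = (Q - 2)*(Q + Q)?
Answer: -51/82 ≈ -0.62195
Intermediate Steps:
m(Q) = 2*Q*(-2 + Q) (m(Q) = (-2 + Q)*(2*Q) = 2*Q*(-2 + Q))
E(s) = 0 (E(s) = (2*(s - s)*(-2 + (s - s)))*s² = (2*0*(-2 + 0))*s² = (2*0*(-2))*s² = 0*s² = 0)
(-252 + 456)/(-328 + E(6)) = (-252 + 456)/(-328 + 0) = 204/(-328) = 204*(-1/328) = -51/82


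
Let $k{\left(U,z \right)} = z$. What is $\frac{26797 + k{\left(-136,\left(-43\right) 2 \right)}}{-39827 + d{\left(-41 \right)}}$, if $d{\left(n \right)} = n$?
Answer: $- \frac{26711}{39868} \approx -0.66999$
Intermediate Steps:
$\frac{26797 + k{\left(-136,\left(-43\right) 2 \right)}}{-39827 + d{\left(-41 \right)}} = \frac{26797 - 86}{-39827 - 41} = \frac{26797 - 86}{-39868} = 26711 \left(- \frac{1}{39868}\right) = - \frac{26711}{39868}$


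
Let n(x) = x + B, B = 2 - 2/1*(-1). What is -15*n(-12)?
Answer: 120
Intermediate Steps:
B = 4 (B = 2 - 2*1*(-1) = 2 - 2*(-1) = 2 + 2 = 4)
n(x) = 4 + x (n(x) = x + 4 = 4 + x)
-15*n(-12) = -15*(4 - 12) = -15*(-8) = 120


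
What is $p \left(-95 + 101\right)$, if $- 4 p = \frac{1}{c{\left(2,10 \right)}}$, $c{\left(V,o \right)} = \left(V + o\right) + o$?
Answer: $- \frac{3}{44} \approx -0.068182$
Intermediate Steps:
$c{\left(V,o \right)} = V + 2 o$
$p = - \frac{1}{88}$ ($p = - \frac{1}{4 \left(2 + 2 \cdot 10\right)} = - \frac{1}{4 \left(2 + 20\right)} = - \frac{1}{4 \cdot 22} = \left(- \frac{1}{4}\right) \frac{1}{22} = - \frac{1}{88} \approx -0.011364$)
$p \left(-95 + 101\right) = - \frac{-95 + 101}{88} = \left(- \frac{1}{88}\right) 6 = - \frac{3}{44}$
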